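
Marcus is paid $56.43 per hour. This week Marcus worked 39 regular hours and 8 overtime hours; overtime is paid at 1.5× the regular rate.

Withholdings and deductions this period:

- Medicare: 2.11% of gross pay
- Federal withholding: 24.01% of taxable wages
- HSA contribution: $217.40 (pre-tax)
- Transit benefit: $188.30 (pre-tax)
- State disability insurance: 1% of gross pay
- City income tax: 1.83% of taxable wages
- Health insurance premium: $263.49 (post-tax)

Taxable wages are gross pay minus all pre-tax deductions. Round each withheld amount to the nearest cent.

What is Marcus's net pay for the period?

$1480.42

Regular pay: 39 × $56.43 = $2200.77
Overtime pay: 8 × $56.43 × 1.5 = $677.16
Gross pay = $2200.77 + $677.16 = $2877.93
Transit benefit: $188.30
HSA contribution: $217.40
Pre-tax total = $188.30 + $217.40 = $405.70
Taxable wages = $2877.93 − $405.70 = $2472.23
City income tax: $2472.23 × 0.0183 = $45.24
Federal withholding: $2472.23 × 0.2401 = $593.58
State disability insurance: $2877.93 × 0.01 = $28.78
Medicare: $2877.93 × 0.0211 = $60.72
Health insurance premium: $263.49
Total deductions = $188.30 + $217.40 + $45.24 + $593.58 + $28.78 + $60.72 + $263.49 = $1397.51
Net pay = $2877.93 − $1397.51 = $1480.42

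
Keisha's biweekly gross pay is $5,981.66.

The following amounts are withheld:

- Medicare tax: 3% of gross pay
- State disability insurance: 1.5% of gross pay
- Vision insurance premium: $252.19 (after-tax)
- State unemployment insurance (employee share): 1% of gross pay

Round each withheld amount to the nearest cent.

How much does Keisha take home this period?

Medicare tax: $5,981.66 × 0.03 = $179.45
State unemployment insurance (employee share): $5,981.66 × 0.01 = $59.82
State disability insurance: $5,981.66 × 0.015 = $89.72
Vision insurance premium: $252.19
Total deductions = $179.45 + $59.82 + $89.72 + $252.19 = $581.18
Net pay = $5,981.66 − $581.18 = $5,400.48

$5,400.48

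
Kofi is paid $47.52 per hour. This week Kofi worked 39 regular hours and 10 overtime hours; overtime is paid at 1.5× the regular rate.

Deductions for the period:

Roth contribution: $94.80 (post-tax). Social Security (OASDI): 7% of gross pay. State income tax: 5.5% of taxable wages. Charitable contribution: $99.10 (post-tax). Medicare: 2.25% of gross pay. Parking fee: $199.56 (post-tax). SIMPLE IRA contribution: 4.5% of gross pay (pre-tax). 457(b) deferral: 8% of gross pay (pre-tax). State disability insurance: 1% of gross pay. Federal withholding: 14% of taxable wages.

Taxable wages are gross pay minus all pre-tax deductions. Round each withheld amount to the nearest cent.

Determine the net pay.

$1,151.00

Regular pay: 39 × $47.52 = $1,853.28
Overtime pay: 10 × $47.52 × 1.5 = $712.80
Gross pay = $1,853.28 + $712.80 = $2,566.08
457(b) deferral: $2,566.08 × 0.08 = $205.29
SIMPLE IRA contribution: $2,566.08 × 0.045 = $115.47
Pre-tax total = $205.29 + $115.47 = $320.76
Taxable wages = $2,566.08 − $320.76 = $2,245.32
Federal withholding: $2,245.32 × 0.14 = $314.34
State income tax: $2,245.32 × 0.055 = $123.49
Social Security (OASDI): $2,566.08 × 0.07 = $179.63
State disability insurance: $2,566.08 × 0.01 = $25.66
Medicare: $2,566.08 × 0.0225 = $57.74
Charitable contribution: $99.10
Parking fee: $199.56
Roth contribution: $94.80
Total deductions = $205.29 + $115.47 + $314.34 + $123.49 + $179.63 + $25.66 + $57.74 + $99.10 + $199.56 + $94.80 = $1,415.08
Net pay = $2,566.08 − $1,415.08 = $1,151.00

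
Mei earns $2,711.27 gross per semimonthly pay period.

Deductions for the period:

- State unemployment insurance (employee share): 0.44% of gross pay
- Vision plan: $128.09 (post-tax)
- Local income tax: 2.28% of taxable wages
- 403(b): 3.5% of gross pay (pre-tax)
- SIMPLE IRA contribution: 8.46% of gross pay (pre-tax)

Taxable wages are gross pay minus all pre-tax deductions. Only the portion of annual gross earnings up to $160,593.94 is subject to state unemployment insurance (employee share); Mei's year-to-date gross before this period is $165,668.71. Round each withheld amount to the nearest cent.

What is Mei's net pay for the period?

$2,204.50

SIMPLE IRA contribution: $2,711.27 × 0.0846 = $229.37
403(b): $2,711.27 × 0.035 = $94.89
Pre-tax total = $229.37 + $94.89 = $324.26
Taxable wages = $2,711.27 − $324.26 = $2,387.01
Local income tax: $2,387.01 × 0.0228 = $54.42
State unemployment insurance (employee share): annual cap $160,593.94 already reached (YTD $165,668.71), so $0.00
Vision plan: $128.09
Total deductions = $229.37 + $94.89 + $54.42 + $0.00 + $128.09 = $506.77
Net pay = $2,711.27 − $506.77 = $2,204.50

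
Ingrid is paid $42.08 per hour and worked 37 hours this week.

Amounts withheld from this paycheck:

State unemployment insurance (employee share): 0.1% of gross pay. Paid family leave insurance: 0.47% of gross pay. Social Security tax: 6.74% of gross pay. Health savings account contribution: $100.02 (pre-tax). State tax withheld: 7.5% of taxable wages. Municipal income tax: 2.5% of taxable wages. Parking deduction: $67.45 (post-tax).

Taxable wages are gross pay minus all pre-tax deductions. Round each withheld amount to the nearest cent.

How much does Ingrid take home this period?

$1,129.98

Gross pay: 37 × $42.08 = $1,556.96
Health savings account contribution: $100.02
Taxable wages = $1,556.96 − $100.02 = $1,456.94
Municipal income tax: $1,456.94 × 0.025 = $36.42
State tax withheld: $1,456.94 × 0.075 = $109.27
Social Security tax: $1,556.96 × 0.0674 = $104.94
State unemployment insurance (employee share): $1,556.96 × 0.001 = $1.56
Paid family leave insurance: $1,556.96 × 0.0047 = $7.32
Parking deduction: $67.45
Total deductions = $100.02 + $36.42 + $109.27 + $104.94 + $1.56 + $7.32 + $67.45 = $426.98
Net pay = $1,556.96 − $426.98 = $1,129.98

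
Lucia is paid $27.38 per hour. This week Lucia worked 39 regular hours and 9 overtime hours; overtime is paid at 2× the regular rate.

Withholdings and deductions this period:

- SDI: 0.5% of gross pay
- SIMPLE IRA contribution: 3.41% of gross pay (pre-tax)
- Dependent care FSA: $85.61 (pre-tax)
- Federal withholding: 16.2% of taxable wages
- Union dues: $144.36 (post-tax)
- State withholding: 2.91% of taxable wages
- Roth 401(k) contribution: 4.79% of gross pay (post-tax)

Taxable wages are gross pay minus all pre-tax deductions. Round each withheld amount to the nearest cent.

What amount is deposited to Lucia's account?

$923.19

Regular pay: 39 × $27.38 = $1,067.82
Overtime pay: 9 × $27.38 × 2 = $492.84
Gross pay = $1,067.82 + $492.84 = $1,560.66
SIMPLE IRA contribution: $1,560.66 × 0.0341 = $53.22
Dependent care FSA: $85.61
Pre-tax total = $53.22 + $85.61 = $138.83
Taxable wages = $1,560.66 − $138.83 = $1,421.83
State withholding: $1,421.83 × 0.0291 = $41.38
Federal withholding: $1,421.83 × 0.162 = $230.34
SDI: $1,560.66 × 0.005 = $7.80
Roth 401(k) contribution: $1,560.66 × 0.0479 = $74.76
Union dues: $144.36
Total deductions = $53.22 + $85.61 + $41.38 + $230.34 + $7.80 + $74.76 + $144.36 = $637.47
Net pay = $1,560.66 − $637.47 = $923.19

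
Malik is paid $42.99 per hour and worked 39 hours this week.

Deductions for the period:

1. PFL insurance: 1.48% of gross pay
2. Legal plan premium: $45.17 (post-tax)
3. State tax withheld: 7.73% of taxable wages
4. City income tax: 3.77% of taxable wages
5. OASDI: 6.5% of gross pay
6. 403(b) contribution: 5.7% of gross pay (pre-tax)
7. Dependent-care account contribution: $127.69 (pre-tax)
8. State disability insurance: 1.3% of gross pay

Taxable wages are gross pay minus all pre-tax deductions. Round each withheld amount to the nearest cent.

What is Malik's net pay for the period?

Gross pay: 39 × $42.99 = $1,676.61
Dependent-care account contribution: $127.69
403(b) contribution: $1,676.61 × 0.057 = $95.57
Pre-tax total = $127.69 + $95.57 = $223.26
Taxable wages = $1,676.61 − $223.26 = $1,453.35
State tax withheld: $1,453.35 × 0.0773 = $112.34
City income tax: $1,453.35 × 0.0377 = $54.79
State disability insurance: $1,676.61 × 0.013 = $21.80
OASDI: $1,676.61 × 0.065 = $108.98
PFL insurance: $1,676.61 × 0.0148 = $24.81
Legal plan premium: $45.17
Total deductions = $127.69 + $95.57 + $112.34 + $54.79 + $21.80 + $108.98 + $24.81 + $45.17 = $591.15
Net pay = $1,676.61 − $591.15 = $1,085.46

$1,085.46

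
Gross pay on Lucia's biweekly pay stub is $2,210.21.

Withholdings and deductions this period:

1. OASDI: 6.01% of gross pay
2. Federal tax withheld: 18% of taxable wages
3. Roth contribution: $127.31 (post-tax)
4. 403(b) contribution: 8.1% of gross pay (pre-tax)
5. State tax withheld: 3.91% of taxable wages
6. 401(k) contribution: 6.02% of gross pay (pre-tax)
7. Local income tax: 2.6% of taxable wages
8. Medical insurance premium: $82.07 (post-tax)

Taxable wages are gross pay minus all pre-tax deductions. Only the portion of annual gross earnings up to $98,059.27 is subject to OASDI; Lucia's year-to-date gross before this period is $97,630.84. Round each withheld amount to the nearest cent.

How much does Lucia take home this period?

$1,197.77

403(b) contribution: $2,210.21 × 0.081 = $179.03
401(k) contribution: $2,210.21 × 0.0602 = $133.05
Pre-tax total = $179.03 + $133.05 = $312.08
Taxable wages = $2,210.21 − $312.08 = $1,898.13
Local income tax: $1,898.13 × 0.026 = $49.35
Federal tax withheld: $1,898.13 × 0.18 = $341.66
State tax withheld: $1,898.13 × 0.0391 = $74.22
OASDI: only $98,059.27 − $97,630.84 = $428.43 of this check is subject → $428.43 × 0.0601 = $25.75
Medical insurance premium: $82.07
Roth contribution: $127.31
Total deductions = $179.03 + $133.05 + $49.35 + $341.66 + $74.22 + $25.75 + $82.07 + $127.31 = $1,012.44
Net pay = $2,210.21 − $1,012.44 = $1,197.77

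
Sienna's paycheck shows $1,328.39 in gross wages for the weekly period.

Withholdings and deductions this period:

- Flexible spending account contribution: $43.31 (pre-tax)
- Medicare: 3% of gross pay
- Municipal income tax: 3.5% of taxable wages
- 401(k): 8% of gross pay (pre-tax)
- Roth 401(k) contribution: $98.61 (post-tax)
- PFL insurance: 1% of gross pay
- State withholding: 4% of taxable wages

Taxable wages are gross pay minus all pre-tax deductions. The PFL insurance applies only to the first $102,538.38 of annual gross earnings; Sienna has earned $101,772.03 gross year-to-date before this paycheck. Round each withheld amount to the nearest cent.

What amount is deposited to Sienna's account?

$944.28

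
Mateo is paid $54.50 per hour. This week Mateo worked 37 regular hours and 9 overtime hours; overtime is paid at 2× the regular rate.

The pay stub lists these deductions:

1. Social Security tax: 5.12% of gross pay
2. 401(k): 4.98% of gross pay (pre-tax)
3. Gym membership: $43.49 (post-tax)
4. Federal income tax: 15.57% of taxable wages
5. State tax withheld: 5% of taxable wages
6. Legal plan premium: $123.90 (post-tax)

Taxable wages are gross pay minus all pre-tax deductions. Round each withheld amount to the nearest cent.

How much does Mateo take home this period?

$1,941.48

Regular pay: 37 × $54.50 = $2,016.50
Overtime pay: 9 × $54.50 × 2 = $981.00
Gross pay = $2,016.50 + $981.00 = $2,997.50
401(k): $2,997.50 × 0.0498 = $149.28
Taxable wages = $2,997.50 − $149.28 = $2,848.22
Federal income tax: $2,848.22 × 0.1557 = $443.47
State tax withheld: $2,848.22 × 0.05 = $142.41
Social Security tax: $2,997.50 × 0.0512 = $153.47
Gym membership: $43.49
Legal plan premium: $123.90
Total deductions = $149.28 + $443.47 + $142.41 + $153.47 + $43.49 + $123.90 = $1,056.02
Net pay = $2,997.50 − $1,056.02 = $1,941.48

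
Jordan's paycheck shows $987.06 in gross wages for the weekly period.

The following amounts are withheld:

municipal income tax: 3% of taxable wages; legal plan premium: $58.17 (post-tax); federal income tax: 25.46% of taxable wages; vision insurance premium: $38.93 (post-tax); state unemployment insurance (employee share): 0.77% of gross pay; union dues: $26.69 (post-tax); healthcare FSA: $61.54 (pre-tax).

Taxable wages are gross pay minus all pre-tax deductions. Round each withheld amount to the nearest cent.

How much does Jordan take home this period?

$530.72

Healthcare FSA: $61.54
Taxable wages = $987.06 − $61.54 = $925.52
Federal income tax: $925.52 × 0.2546 = $235.64
Municipal income tax: $925.52 × 0.03 = $27.77
State unemployment insurance (employee share): $987.06 × 0.0077 = $7.60
Legal plan premium: $58.17
Union dues: $26.69
Vision insurance premium: $38.93
Total deductions = $61.54 + $235.64 + $27.77 + $7.60 + $58.17 + $26.69 + $38.93 = $456.34
Net pay = $987.06 − $456.34 = $530.72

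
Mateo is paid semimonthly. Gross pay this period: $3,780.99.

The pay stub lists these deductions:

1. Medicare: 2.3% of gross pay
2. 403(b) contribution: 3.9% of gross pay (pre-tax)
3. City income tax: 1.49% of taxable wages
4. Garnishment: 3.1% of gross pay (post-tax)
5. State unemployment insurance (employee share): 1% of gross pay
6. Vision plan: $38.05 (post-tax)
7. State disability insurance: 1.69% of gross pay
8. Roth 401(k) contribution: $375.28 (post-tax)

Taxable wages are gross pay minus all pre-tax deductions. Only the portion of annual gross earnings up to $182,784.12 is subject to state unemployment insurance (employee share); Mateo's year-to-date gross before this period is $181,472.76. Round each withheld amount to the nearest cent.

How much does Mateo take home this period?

$2,884.88

403(b) contribution: $3,780.99 × 0.039 = $147.46
Taxable wages = $3,780.99 − $147.46 = $3,633.53
City income tax: $3,633.53 × 0.0149 = $54.14
Medicare: $3,780.99 × 0.023 = $86.96
State unemployment insurance (employee share): only $182,784.12 − $181,472.76 = $1,311.36 of this check is subject → $1,311.36 × 0.01 = $13.11
State disability insurance: $3,780.99 × 0.0169 = $63.90
Roth 401(k) contribution: $375.28
Garnishment: $3,780.99 × 0.031 = $117.21
Vision plan: $38.05
Total deductions = $147.46 + $54.14 + $86.96 + $13.11 + $63.90 + $375.28 + $117.21 + $38.05 = $896.11
Net pay = $3,780.99 − $896.11 = $2,884.88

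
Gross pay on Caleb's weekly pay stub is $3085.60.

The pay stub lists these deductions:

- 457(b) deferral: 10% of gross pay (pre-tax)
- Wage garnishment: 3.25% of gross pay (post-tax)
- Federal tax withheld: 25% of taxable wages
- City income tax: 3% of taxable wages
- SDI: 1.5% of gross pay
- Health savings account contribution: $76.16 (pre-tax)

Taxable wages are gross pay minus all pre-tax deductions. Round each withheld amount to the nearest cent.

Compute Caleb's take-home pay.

457(b) deferral: $3085.60 × 0.1 = $308.56
Health savings account contribution: $76.16
Pre-tax total = $308.56 + $76.16 = $384.72
Taxable wages = $3085.60 − $384.72 = $2700.88
Federal tax withheld: $2700.88 × 0.25 = $675.22
City income tax: $2700.88 × 0.03 = $81.03
SDI: $3085.60 × 0.015 = $46.28
Wage garnishment: $3085.60 × 0.0325 = $100.28
Total deductions = $308.56 + $76.16 + $675.22 + $81.03 + $46.28 + $100.28 = $1287.53
Net pay = $3085.60 − $1287.53 = $1798.07

$1798.07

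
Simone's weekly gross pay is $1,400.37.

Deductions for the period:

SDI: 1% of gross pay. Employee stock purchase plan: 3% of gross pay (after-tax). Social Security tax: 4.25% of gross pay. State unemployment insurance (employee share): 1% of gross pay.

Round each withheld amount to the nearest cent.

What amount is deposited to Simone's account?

$1,270.84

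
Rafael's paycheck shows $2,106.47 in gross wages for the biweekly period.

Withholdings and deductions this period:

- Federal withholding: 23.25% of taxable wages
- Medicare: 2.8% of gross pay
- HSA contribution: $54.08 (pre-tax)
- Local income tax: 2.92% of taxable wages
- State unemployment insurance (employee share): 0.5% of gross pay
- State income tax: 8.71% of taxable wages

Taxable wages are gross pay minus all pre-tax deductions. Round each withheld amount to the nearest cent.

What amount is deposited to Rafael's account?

$1,267.01

HSA contribution: $54.08
Taxable wages = $2,106.47 − $54.08 = $2,052.39
State income tax: $2,052.39 × 0.0871 = $178.76
Federal withholding: $2,052.39 × 0.2325 = $477.18
Local income tax: $2,052.39 × 0.0292 = $59.93
State unemployment insurance (employee share): $2,106.47 × 0.005 = $10.53
Medicare: $2,106.47 × 0.028 = $58.98
Total deductions = $54.08 + $178.76 + $477.18 + $59.93 + $10.53 + $58.98 = $839.46
Net pay = $2,106.47 − $839.46 = $1,267.01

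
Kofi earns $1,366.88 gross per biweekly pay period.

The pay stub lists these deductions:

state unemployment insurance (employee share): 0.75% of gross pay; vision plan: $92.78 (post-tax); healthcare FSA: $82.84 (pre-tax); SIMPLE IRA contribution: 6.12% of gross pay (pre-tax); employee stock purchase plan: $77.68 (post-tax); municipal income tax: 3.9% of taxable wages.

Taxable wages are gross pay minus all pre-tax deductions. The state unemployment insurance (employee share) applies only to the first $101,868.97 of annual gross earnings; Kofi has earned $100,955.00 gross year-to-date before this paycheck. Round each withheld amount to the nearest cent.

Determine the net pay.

$976.26

Healthcare FSA: $82.84
SIMPLE IRA contribution: $1,366.88 × 0.0612 = $83.65
Pre-tax total = $82.84 + $83.65 = $166.49
Taxable wages = $1,366.88 − $166.49 = $1,200.39
Municipal income tax: $1,200.39 × 0.039 = $46.82
State unemployment insurance (employee share): only $101,868.97 − $100,955.00 = $913.97 of this check is subject → $913.97 × 0.0075 = $6.85
Vision plan: $92.78
Employee stock purchase plan: $77.68
Total deductions = $82.84 + $83.65 + $46.82 + $6.85 + $92.78 + $77.68 = $390.62
Net pay = $1,366.88 − $390.62 = $976.26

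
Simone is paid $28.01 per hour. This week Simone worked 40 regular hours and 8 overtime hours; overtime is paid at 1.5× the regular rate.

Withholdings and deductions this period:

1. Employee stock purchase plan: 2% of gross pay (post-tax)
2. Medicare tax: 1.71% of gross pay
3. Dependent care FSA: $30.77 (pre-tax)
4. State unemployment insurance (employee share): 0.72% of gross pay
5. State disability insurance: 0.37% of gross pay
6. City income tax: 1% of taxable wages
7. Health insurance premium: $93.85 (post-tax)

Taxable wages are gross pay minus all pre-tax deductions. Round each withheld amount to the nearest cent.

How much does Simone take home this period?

Regular pay: 40 × $28.01 = $1120.40
Overtime pay: 8 × $28.01 × 1.5 = $336.12
Gross pay = $1120.40 + $336.12 = $1456.52
Dependent care FSA: $30.77
Taxable wages = $1456.52 − $30.77 = $1425.75
City income tax: $1425.75 × 0.01 = $14.26
State disability insurance: $1456.52 × 0.0037 = $5.39
State unemployment insurance (employee share): $1456.52 × 0.0072 = $10.49
Medicare tax: $1456.52 × 0.0171 = $24.91
Employee stock purchase plan: $1456.52 × 0.02 = $29.13
Health insurance premium: $93.85
Total deductions = $30.77 + $14.26 + $5.39 + $10.49 + $24.91 + $29.13 + $93.85 = $208.80
Net pay = $1456.52 − $208.80 = $1247.72

$1247.72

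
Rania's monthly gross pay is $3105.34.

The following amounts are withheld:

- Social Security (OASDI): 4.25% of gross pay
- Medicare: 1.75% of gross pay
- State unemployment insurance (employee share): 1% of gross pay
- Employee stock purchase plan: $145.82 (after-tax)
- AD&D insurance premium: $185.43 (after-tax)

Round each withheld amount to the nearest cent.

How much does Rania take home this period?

State unemployment insurance (employee share): $3105.34 × 0.01 = $31.05
Social Security (OASDI): $3105.34 × 0.0425 = $131.98
Medicare: $3105.34 × 0.0175 = $54.34
Employee stock purchase plan: $145.82
AD&D insurance premium: $185.43
Total deductions = $31.05 + $131.98 + $54.34 + $145.82 + $185.43 = $548.62
Net pay = $3105.34 − $548.62 = $2556.72

$2556.72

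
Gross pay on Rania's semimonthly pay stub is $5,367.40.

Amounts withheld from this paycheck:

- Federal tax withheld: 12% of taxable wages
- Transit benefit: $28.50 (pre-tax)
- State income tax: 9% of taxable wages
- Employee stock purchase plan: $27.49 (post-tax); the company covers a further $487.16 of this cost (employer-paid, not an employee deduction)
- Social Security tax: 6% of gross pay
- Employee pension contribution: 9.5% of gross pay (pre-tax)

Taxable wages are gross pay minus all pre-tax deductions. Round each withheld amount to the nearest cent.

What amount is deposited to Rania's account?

$3,465.38

Transit benefit: $28.50
Employee pension contribution: $5,367.40 × 0.095 = $509.90
Pre-tax total = $28.50 + $509.90 = $538.40
Taxable wages = $5,367.40 − $538.40 = $4,829.00
Federal tax withheld: $4,829.00 × 0.12 = $579.48
State income tax: $4,829.00 × 0.09 = $434.61
Social Security tax: $5,367.40 × 0.06 = $322.04
Employee stock purchase plan: $27.49
(Employer's $487.16 toward employee stock purchase plan is not withheld from the employee.)
Total deductions = $28.50 + $509.90 + $579.48 + $434.61 + $322.04 + $27.49 = $1,902.02
Net pay = $5,367.40 − $1,902.02 = $3,465.38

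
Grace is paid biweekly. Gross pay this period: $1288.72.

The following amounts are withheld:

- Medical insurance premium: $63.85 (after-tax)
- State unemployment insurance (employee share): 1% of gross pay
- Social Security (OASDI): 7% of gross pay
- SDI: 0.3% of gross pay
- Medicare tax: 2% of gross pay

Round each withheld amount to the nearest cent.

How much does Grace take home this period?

SDI: $1288.72 × 0.003 = $3.87
Medicare tax: $1288.72 × 0.02 = $25.77
Social Security (OASDI): $1288.72 × 0.07 = $90.21
State unemployment insurance (employee share): $1288.72 × 0.01 = $12.89
Medical insurance premium: $63.85
Total deductions = $3.87 + $25.77 + $90.21 + $12.89 + $63.85 = $196.59
Net pay = $1288.72 − $196.59 = $1092.13

$1092.13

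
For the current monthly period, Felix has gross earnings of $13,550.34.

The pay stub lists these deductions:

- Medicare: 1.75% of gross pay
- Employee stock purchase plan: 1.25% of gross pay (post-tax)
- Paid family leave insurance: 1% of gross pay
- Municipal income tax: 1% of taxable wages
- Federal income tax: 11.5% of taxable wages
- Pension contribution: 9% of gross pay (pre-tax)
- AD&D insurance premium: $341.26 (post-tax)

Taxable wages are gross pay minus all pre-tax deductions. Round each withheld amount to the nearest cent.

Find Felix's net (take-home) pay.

$9,906.19

Pension contribution: $13,550.34 × 0.09 = $1,219.53
Taxable wages = $13,550.34 − $1,219.53 = $12,330.81
Federal income tax: $12,330.81 × 0.115 = $1,418.04
Municipal income tax: $12,330.81 × 0.01 = $123.31
Paid family leave insurance: $13,550.34 × 0.01 = $135.50
Medicare: $13,550.34 × 0.0175 = $237.13
Employee stock purchase plan: $13,550.34 × 0.0125 = $169.38
AD&D insurance premium: $341.26
Total deductions = $1,219.53 + $1,418.04 + $123.31 + $135.50 + $237.13 + $169.38 + $341.26 = $3,644.15
Net pay = $13,550.34 − $3,644.15 = $9,906.19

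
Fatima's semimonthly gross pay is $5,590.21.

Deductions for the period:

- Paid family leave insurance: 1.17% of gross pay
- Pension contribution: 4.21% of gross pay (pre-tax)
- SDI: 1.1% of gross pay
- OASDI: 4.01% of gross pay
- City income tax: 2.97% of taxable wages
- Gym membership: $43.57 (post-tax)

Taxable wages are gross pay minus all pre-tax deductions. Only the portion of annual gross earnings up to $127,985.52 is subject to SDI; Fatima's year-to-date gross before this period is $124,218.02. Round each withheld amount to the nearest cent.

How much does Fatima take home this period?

Pension contribution: $5,590.21 × 0.0421 = $235.35
Taxable wages = $5,590.21 − $235.35 = $5,354.86
City income tax: $5,354.86 × 0.0297 = $159.04
Paid family leave insurance: $5,590.21 × 0.0117 = $65.41
OASDI: $5,590.21 × 0.0401 = $224.17
SDI: only $127,985.52 − $124,218.02 = $3,767.50 of this check is subject → $3,767.50 × 0.011 = $41.44
Gym membership: $43.57
Total deductions = $235.35 + $159.04 + $65.41 + $224.17 + $41.44 + $43.57 = $768.98
Net pay = $5,590.21 − $768.98 = $4,821.23

$4,821.23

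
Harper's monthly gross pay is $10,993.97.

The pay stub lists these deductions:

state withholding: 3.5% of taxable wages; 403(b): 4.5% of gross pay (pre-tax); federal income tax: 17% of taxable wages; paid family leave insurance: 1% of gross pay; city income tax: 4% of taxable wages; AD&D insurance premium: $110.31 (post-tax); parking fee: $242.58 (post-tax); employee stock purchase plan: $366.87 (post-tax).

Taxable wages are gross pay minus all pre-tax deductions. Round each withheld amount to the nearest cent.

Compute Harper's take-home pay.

$7,097.23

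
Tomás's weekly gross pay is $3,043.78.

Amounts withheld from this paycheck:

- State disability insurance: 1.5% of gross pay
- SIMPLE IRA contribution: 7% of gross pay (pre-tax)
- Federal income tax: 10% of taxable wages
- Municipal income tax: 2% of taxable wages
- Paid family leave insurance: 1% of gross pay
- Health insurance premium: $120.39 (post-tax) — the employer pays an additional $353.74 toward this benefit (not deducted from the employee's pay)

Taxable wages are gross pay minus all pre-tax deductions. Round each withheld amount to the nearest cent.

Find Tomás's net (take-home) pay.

$2,294.55

SIMPLE IRA contribution: $3,043.78 × 0.07 = $213.06
Taxable wages = $3,043.78 − $213.06 = $2,830.72
Municipal income tax: $2,830.72 × 0.02 = $56.61
Federal income tax: $2,830.72 × 0.1 = $283.07
Paid family leave insurance: $3,043.78 × 0.01 = $30.44
State disability insurance: $3,043.78 × 0.015 = $45.66
Health insurance premium: $120.39
(Employer's $353.74 toward health insurance premium is not withheld from the employee.)
Total deductions = $213.06 + $56.61 + $283.07 + $30.44 + $45.66 + $120.39 = $749.23
Net pay = $3,043.78 − $749.23 = $2,294.55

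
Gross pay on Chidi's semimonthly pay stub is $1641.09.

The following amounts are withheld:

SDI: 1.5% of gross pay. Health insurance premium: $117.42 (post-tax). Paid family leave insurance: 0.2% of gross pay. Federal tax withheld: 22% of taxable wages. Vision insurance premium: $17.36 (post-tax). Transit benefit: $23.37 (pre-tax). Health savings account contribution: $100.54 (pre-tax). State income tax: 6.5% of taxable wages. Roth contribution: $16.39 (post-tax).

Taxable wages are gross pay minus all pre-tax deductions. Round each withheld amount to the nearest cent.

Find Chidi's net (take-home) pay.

$905.71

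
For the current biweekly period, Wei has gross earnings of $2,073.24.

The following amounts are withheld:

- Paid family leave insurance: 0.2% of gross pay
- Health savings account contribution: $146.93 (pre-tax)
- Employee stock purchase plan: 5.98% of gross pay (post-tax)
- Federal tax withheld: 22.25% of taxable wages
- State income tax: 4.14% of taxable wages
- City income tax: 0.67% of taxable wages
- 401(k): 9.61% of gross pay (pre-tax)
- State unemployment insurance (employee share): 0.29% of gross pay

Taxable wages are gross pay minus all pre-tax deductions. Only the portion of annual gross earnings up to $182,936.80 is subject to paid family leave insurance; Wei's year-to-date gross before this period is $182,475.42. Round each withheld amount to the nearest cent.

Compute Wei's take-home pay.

$1,128.82

401(k): $2,073.24 × 0.0961 = $199.24
Health savings account contribution: $146.93
Pre-tax total = $199.24 + $146.93 = $346.17
Taxable wages = $2,073.24 − $346.17 = $1,727.07
Federal tax withheld: $1,727.07 × 0.2225 = $384.27
State income tax: $1,727.07 × 0.0414 = $71.50
City income tax: $1,727.07 × 0.0067 = $11.57
Paid family leave insurance: only $182,936.80 − $182,475.42 = $461.38 of this check is subject → $461.38 × 0.002 = $0.92
State unemployment insurance (employee share): $2,073.24 × 0.0029 = $6.01
Employee stock purchase plan: $2,073.24 × 0.0598 = $123.98
Total deductions = $199.24 + $146.93 + $384.27 + $71.50 + $11.57 + $0.92 + $6.01 + $123.98 = $944.42
Net pay = $2,073.24 − $944.42 = $1,128.82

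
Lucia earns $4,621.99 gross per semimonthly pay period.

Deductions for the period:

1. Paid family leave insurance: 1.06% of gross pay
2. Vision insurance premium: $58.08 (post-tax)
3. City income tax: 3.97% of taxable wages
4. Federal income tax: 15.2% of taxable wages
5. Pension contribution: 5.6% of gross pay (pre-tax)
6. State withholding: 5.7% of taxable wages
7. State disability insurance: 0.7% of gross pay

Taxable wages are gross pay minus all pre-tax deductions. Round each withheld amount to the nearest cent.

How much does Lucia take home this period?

$3,138.62

Pension contribution: $4,621.99 × 0.056 = $258.83
Taxable wages = $4,621.99 − $258.83 = $4,363.16
Federal income tax: $4,363.16 × 0.152 = $663.20
State withholding: $4,363.16 × 0.057 = $248.70
City income tax: $4,363.16 × 0.0397 = $173.22
Paid family leave insurance: $4,621.99 × 0.0106 = $48.99
State disability insurance: $4,621.99 × 0.007 = $32.35
Vision insurance premium: $58.08
Total deductions = $258.83 + $663.20 + $248.70 + $173.22 + $48.99 + $32.35 + $58.08 = $1,483.37
Net pay = $4,621.99 − $1,483.37 = $3,138.62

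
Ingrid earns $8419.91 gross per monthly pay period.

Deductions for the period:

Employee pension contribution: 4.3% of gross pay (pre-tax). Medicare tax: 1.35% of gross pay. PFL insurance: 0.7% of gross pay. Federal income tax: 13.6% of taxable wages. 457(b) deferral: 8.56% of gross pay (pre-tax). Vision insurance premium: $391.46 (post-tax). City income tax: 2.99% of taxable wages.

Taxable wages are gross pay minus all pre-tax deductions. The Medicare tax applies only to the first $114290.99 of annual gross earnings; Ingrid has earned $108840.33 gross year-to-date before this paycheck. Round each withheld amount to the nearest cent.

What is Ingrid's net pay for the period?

$5595.90

457(b) deferral: $8419.91 × 0.0856 = $720.74
Employee pension contribution: $8419.91 × 0.043 = $362.06
Pre-tax total = $720.74 + $362.06 = $1082.80
Taxable wages = $8419.91 − $1082.80 = $7337.11
Federal income tax: $7337.11 × 0.136 = $997.85
City income tax: $7337.11 × 0.0299 = $219.38
PFL insurance: $8419.91 × 0.007 = $58.94
Medicare tax: only $114290.99 − $108840.33 = $5450.66 of this check is subject → $5450.66 × 0.0135 = $73.58
Vision insurance premium: $391.46
Total deductions = $720.74 + $362.06 + $997.85 + $219.38 + $58.94 + $73.58 + $391.46 = $2824.01
Net pay = $8419.91 − $2824.01 = $5595.90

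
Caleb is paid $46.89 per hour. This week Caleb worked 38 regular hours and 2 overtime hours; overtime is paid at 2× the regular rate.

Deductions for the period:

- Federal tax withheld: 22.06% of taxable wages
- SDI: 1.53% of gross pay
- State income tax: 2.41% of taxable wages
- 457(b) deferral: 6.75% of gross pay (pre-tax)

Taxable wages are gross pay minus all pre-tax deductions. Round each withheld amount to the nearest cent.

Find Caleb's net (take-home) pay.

Regular pay: 38 × $46.89 = $1,781.82
Overtime pay: 2 × $46.89 × 2 = $187.56
Gross pay = $1,781.82 + $187.56 = $1,969.38
457(b) deferral: $1,969.38 × 0.0675 = $132.93
Taxable wages = $1,969.38 − $132.93 = $1,836.45
State income tax: $1,836.45 × 0.0241 = $44.26
Federal tax withheld: $1,836.45 × 0.2206 = $405.12
SDI: $1,969.38 × 0.0153 = $30.13
Total deductions = $132.93 + $44.26 + $405.12 + $30.13 = $612.44
Net pay = $1,969.38 − $612.44 = $1,356.94

$1,356.94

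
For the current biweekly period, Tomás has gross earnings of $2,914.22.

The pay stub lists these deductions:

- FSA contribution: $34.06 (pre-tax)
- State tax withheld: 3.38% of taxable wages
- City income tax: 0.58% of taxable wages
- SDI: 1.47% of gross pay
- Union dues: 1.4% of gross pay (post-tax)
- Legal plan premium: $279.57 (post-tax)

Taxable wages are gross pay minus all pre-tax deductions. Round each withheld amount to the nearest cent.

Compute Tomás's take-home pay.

$2,402.90

FSA contribution: $34.06
Taxable wages = $2,914.22 − $34.06 = $2,880.16
City income tax: $2,880.16 × 0.0058 = $16.70
State tax withheld: $2,880.16 × 0.0338 = $97.35
SDI: $2,914.22 × 0.0147 = $42.84
Union dues: $2,914.22 × 0.014 = $40.80
Legal plan premium: $279.57
Total deductions = $34.06 + $16.70 + $97.35 + $42.84 + $40.80 + $279.57 = $511.32
Net pay = $2,914.22 − $511.32 = $2,402.90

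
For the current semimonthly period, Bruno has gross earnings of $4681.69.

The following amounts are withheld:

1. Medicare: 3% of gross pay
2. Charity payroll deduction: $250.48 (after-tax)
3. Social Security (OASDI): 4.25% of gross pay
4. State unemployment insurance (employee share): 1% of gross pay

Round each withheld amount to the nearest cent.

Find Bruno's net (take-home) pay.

$4044.97

Medicare: $4681.69 × 0.03 = $140.45
State unemployment insurance (employee share): $4681.69 × 0.01 = $46.82
Social Security (OASDI): $4681.69 × 0.0425 = $198.97
Charity payroll deduction: $250.48
Total deductions = $140.45 + $46.82 + $198.97 + $250.48 = $636.72
Net pay = $4681.69 − $636.72 = $4044.97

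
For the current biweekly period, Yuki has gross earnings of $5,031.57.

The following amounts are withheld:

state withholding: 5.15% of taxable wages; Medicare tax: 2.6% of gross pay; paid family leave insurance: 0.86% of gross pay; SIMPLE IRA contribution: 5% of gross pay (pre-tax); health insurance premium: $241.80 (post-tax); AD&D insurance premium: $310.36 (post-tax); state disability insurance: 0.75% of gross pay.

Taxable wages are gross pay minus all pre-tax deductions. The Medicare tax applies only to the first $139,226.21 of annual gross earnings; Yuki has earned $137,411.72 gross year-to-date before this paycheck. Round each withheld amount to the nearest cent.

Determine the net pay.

SIMPLE IRA contribution: $5,031.57 × 0.05 = $251.58
Taxable wages = $5,031.57 − $251.58 = $4,779.99
State withholding: $4,779.99 × 0.0515 = $246.17
Paid family leave insurance: $5,031.57 × 0.0086 = $43.27
Medicare tax: only $139,226.21 − $137,411.72 = $1,814.49 of this check is subject → $1,814.49 × 0.026 = $47.18
State disability insurance: $5,031.57 × 0.0075 = $37.74
AD&D insurance premium: $310.36
Health insurance premium: $241.80
Total deductions = $251.58 + $246.17 + $43.27 + $47.18 + $37.74 + $310.36 + $241.80 = $1,178.10
Net pay = $5,031.57 − $1,178.10 = $3,853.47

$3,853.47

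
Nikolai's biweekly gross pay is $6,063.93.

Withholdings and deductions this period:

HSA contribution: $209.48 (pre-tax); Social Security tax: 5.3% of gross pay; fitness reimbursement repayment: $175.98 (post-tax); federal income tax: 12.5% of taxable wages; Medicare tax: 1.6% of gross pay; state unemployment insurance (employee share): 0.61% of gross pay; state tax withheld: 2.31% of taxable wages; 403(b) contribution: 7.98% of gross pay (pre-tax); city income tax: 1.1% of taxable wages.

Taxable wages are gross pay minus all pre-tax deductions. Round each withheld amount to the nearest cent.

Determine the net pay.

HSA contribution: $209.48
403(b) contribution: $6,063.93 × 0.0798 = $483.90
Pre-tax total = $209.48 + $483.90 = $693.38
Taxable wages = $6,063.93 − $693.38 = $5,370.55
City income tax: $5,370.55 × 0.011 = $59.08
State tax withheld: $5,370.55 × 0.0231 = $124.06
Federal income tax: $5,370.55 × 0.125 = $671.32
State unemployment insurance (employee share): $6,063.93 × 0.0061 = $36.99
Social Security tax: $6,063.93 × 0.053 = $321.39
Medicare tax: $6,063.93 × 0.016 = $97.02
Fitness reimbursement repayment: $175.98
Total deductions = $209.48 + $483.90 + $59.08 + $124.06 + $671.32 + $36.99 + $321.39 + $97.02 + $175.98 = $2,179.22
Net pay = $6,063.93 − $2,179.22 = $3,884.71

$3,884.71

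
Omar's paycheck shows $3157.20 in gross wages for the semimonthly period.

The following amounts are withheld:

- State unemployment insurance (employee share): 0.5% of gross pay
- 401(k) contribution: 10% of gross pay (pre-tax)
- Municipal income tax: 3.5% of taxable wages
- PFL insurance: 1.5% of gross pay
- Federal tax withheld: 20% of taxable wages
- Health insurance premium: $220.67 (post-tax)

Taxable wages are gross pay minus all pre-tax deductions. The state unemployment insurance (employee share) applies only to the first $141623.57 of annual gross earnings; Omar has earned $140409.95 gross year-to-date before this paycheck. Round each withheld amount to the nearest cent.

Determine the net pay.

$1899.63

401(k) contribution: $3157.20 × 0.1 = $315.72
Taxable wages = $3157.20 − $315.72 = $2841.48
Federal tax withheld: $2841.48 × 0.2 = $568.30
Municipal income tax: $2841.48 × 0.035 = $99.45
PFL insurance: $3157.20 × 0.015 = $47.36
State unemployment insurance (employee share): only $141623.57 − $140409.95 = $1213.62 of this check is subject → $1213.62 × 0.005 = $6.07
Health insurance premium: $220.67
Total deductions = $315.72 + $568.30 + $99.45 + $47.36 + $6.07 + $220.67 = $1257.57
Net pay = $3157.20 − $1257.57 = $1899.63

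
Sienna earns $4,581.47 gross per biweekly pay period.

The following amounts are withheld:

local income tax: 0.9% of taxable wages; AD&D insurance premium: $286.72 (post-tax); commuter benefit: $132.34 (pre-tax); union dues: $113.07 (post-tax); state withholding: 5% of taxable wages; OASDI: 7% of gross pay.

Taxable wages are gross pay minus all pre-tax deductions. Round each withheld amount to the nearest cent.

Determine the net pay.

Commuter benefit: $132.34
Taxable wages = $4,581.47 − $132.34 = $4,449.13
State withholding: $4,449.13 × 0.05 = $222.46
Local income tax: $4,449.13 × 0.009 = $40.04
OASDI: $4,581.47 × 0.07 = $320.70
AD&D insurance premium: $286.72
Union dues: $113.07
Total deductions = $132.34 + $222.46 + $40.04 + $320.70 + $286.72 + $113.07 = $1,115.33
Net pay = $4,581.47 − $1,115.33 = $3,466.14

$3,466.14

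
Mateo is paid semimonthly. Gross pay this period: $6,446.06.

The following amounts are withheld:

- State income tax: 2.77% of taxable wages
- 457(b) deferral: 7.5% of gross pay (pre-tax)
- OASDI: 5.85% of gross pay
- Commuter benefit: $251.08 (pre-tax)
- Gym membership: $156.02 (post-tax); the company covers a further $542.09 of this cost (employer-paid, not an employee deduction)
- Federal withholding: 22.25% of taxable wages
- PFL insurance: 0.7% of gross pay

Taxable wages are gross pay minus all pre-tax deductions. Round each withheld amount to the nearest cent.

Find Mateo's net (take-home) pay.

$3,704.27

Commuter benefit: $251.08
457(b) deferral: $6,446.06 × 0.075 = $483.45
Pre-tax total = $251.08 + $483.45 = $734.53
Taxable wages = $6,446.06 − $734.53 = $5,711.53
Federal withholding: $5,711.53 × 0.2225 = $1,270.82
State income tax: $5,711.53 × 0.0277 = $158.21
PFL insurance: $6,446.06 × 0.007 = $45.12
OASDI: $6,446.06 × 0.0585 = $377.09
Gym membership: $156.02
(Employer's $542.09 toward gym membership is not withheld from the employee.)
Total deductions = $251.08 + $483.45 + $1,270.82 + $158.21 + $45.12 + $377.09 + $156.02 = $2,741.79
Net pay = $6,446.06 − $2,741.79 = $3,704.27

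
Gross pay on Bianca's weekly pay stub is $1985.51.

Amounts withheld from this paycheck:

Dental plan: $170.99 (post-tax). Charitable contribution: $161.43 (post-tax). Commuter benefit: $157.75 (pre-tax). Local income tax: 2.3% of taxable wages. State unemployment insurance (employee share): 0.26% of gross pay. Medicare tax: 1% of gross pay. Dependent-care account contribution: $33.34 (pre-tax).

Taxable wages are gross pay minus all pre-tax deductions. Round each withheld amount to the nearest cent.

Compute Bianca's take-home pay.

$1395.71

Commuter benefit: $157.75
Dependent-care account contribution: $33.34
Pre-tax total = $157.75 + $33.34 = $191.09
Taxable wages = $1985.51 − $191.09 = $1794.42
Local income tax: $1794.42 × 0.023 = $41.27
Medicare tax: $1985.51 × 0.01 = $19.86
State unemployment insurance (employee share): $1985.51 × 0.0026 = $5.16
Dental plan: $170.99
Charitable contribution: $161.43
Total deductions = $157.75 + $33.34 + $41.27 + $19.86 + $5.16 + $170.99 + $161.43 = $589.80
Net pay = $1985.51 − $589.80 = $1395.71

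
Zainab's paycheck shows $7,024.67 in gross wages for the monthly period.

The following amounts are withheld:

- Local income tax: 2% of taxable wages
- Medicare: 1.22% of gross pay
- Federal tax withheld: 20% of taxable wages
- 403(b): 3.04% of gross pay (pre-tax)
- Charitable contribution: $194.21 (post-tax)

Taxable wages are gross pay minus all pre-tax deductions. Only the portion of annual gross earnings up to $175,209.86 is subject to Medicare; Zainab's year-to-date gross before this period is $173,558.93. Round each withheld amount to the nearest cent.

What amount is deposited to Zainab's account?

403(b): $7,024.67 × 0.0304 = $213.55
Taxable wages = $7,024.67 − $213.55 = $6,811.12
Federal tax withheld: $6,811.12 × 0.2 = $1,362.22
Local income tax: $6,811.12 × 0.02 = $136.22
Medicare: only $175,209.86 − $173,558.93 = $1,650.93 of this check is subject → $1,650.93 × 0.0122 = $20.14
Charitable contribution: $194.21
Total deductions = $213.55 + $1,362.22 + $136.22 + $20.14 + $194.21 = $1,926.34
Net pay = $7,024.67 − $1,926.34 = $5,098.33

$5,098.33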